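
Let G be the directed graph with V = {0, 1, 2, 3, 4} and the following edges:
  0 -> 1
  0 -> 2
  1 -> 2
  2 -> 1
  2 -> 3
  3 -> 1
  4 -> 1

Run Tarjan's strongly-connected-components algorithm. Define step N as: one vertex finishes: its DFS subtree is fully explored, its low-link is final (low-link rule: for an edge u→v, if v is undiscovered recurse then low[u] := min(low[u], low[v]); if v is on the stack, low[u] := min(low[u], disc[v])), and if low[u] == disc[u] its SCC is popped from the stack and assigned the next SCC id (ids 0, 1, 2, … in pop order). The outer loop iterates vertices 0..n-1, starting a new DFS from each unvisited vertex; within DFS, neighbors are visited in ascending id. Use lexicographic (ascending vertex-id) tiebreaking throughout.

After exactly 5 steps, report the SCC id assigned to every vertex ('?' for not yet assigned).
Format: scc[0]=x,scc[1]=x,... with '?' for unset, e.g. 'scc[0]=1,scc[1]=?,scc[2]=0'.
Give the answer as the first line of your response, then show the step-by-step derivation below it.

scc[0]=1,scc[1]=0,scc[2]=0,scc[3]=0,scc[4]=2

step 1: low=(low[0]=0,low[1]=1,low[2]=1,low[3]=1,low[4]=?); scc=(scc[0]=?,scc[1]=?,scc[2]=?,scc[3]=?,scc[4]=?)
step 2: low=(low[0]=0,low[1]=1,low[2]=1,low[3]=1,low[4]=?); scc=(scc[0]=?,scc[1]=?,scc[2]=?,scc[3]=?,scc[4]=?)
step 3: low=(low[0]=0,low[1]=1,low[2]=1,low[3]=1,low[4]=?); scc=(scc[0]=?,scc[1]=0,scc[2]=0,scc[3]=0,scc[4]=?)
step 4: low=(low[0]=0,low[1]=1,low[2]=1,low[3]=1,low[4]=?); scc=(scc[0]=1,scc[1]=0,scc[2]=0,scc[3]=0,scc[4]=?)
step 5: low=(low[0]=0,low[1]=1,low[2]=1,low[3]=1,low[4]=4); scc=(scc[0]=1,scc[1]=0,scc[2]=0,scc[3]=0,scc[4]=2)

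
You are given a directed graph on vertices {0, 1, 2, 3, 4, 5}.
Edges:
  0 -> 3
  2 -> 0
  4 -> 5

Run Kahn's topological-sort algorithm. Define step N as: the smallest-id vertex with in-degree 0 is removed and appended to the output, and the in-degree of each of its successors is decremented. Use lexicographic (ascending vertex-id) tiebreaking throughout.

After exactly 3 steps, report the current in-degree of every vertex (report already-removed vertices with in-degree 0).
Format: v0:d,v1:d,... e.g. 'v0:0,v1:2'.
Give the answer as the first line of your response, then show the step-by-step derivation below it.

v0:0,v1:0,v2:0,v3:0,v4:0,v5:1

step 1: output 1; order=[1]; indeg=(1,0,0,1,0,1)
step 2: output 2; order=[1,2]; indeg=(0,0,0,1,0,1)
step 3: output 0; order=[1,2,0]; indeg=(0,0,0,0,0,1)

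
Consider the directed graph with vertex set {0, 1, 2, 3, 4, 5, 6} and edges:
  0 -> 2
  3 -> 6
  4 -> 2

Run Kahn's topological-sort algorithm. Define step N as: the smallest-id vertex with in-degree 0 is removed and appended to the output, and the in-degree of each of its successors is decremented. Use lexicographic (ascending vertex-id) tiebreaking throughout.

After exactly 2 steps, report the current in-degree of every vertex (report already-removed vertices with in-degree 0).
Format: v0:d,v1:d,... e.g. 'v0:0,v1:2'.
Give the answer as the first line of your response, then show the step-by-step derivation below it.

v0:0,v1:0,v2:1,v3:0,v4:0,v5:0,v6:1

step 1: output 0; order=[0]; indeg=(0,0,1,0,0,0,1)
step 2: output 1; order=[0,1]; indeg=(0,0,1,0,0,0,1)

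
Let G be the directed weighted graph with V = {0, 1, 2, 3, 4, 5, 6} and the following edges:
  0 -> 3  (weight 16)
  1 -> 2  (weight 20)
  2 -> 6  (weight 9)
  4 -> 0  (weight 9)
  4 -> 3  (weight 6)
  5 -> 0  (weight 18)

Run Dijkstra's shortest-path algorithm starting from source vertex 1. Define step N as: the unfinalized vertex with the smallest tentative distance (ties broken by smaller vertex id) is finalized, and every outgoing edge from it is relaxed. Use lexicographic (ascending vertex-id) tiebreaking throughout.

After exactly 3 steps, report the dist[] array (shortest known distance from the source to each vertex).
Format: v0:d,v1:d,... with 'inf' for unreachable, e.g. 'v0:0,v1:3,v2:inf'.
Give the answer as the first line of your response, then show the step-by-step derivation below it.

v0:inf,v1:0,v2:20,v3:inf,v4:inf,v5:inf,v6:29

step 1: dist = v0:inf,v1:0,v2:20,v3:inf,v4:inf,v5:inf,v6:inf
step 2: dist = v0:inf,v1:0,v2:20,v3:inf,v4:inf,v5:inf,v6:29
step 3: dist = v0:inf,v1:0,v2:20,v3:inf,v4:inf,v5:inf,v6:29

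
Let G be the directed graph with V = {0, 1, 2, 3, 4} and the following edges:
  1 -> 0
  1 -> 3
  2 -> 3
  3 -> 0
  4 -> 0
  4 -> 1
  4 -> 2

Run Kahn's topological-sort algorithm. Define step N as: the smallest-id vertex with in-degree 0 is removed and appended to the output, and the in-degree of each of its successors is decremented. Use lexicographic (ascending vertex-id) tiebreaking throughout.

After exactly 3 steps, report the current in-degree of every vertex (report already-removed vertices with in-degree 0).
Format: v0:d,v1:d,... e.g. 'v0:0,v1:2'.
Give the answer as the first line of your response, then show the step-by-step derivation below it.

v0:1,v1:0,v2:0,v3:0,v4:0

step 1: output 4; order=[4]; indeg=(2,0,0,2,0)
step 2: output 1; order=[4,1]; indeg=(1,0,0,1,0)
step 3: output 2; order=[4,1,2]; indeg=(1,0,0,0,0)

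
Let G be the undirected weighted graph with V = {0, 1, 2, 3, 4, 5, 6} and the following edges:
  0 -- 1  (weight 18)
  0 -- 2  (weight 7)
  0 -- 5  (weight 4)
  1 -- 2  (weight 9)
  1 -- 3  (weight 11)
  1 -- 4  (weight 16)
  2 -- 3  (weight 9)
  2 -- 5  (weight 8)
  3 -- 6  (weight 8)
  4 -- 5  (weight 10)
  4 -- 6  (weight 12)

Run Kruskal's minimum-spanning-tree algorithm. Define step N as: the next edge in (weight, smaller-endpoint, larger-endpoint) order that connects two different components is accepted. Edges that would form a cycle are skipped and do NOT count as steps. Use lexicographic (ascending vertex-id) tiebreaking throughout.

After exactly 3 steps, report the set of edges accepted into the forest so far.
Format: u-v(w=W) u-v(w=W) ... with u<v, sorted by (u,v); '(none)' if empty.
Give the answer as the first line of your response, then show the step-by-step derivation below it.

0-2(w=7) 0-5(w=4) 3-6(w=8)

step 1: add edge 0-5 (w=4); MST = {0-5(w=4)}
step 2: add edge 0-2 (w=7); MST = {0-2(w=7) 0-5(w=4)}
step 3: add edge 3-6 (w=8); MST = {0-2(w=7) 0-5(w=4) 3-6(w=8)}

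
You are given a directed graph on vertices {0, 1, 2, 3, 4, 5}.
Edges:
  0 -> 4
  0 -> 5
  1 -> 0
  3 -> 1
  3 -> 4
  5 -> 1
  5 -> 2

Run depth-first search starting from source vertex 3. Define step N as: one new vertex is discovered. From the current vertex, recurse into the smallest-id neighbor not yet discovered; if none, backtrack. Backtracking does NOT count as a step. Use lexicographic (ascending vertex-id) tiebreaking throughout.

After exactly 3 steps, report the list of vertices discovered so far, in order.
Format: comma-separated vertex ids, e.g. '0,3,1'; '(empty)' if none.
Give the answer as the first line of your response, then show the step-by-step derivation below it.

3,1,0

step 1: discover 3; path=3; order=3
step 2: discover 1; path=3>1; order=3,1
step 3: discover 0; path=3>1>0; order=3,1,0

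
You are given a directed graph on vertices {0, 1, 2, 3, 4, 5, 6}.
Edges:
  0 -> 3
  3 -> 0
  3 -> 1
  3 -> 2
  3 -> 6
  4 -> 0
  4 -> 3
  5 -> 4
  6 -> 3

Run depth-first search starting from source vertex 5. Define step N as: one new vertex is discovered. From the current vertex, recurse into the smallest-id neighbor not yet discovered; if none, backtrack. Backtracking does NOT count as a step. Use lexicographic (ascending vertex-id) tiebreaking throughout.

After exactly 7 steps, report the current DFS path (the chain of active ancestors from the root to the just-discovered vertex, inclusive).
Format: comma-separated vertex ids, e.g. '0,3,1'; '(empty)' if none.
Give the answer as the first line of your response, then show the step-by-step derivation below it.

5,4,0,3,6

step 1: discover 5; path=5; order=5
step 2: discover 4; path=5>4; order=5,4
step 3: discover 0; path=5>4>0; order=5,4,0
step 4: discover 3; path=5>4>0>3; order=5,4,0,3
step 5: discover 1; path=5>4>0>3>1; order=5,4,0,3,1
step 6: discover 2; path=5>4>0>3>2; order=5,4,0,3,1,2
step 7: discover 6; path=5>4>0>3>6; order=5,4,0,3,1,2,6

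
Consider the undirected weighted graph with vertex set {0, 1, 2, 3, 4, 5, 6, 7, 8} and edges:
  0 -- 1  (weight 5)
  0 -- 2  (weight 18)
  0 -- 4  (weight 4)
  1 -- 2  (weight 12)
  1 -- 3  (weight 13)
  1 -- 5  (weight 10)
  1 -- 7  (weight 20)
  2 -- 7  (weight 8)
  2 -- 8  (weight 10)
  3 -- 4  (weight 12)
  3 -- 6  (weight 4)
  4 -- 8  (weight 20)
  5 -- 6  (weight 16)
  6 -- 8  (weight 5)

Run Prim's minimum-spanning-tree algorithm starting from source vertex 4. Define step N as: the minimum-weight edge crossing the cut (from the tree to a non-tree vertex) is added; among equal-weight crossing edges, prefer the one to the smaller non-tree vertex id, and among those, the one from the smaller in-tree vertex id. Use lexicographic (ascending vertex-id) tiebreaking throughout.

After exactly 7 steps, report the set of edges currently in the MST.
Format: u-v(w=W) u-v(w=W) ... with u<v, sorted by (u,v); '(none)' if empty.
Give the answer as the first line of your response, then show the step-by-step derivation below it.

0-1(w=5) 0-4(w=4) 1-2(w=12) 1-5(w=10) 2-7(w=8) 2-8(w=10) 6-8(w=5)

step 1: add edge 0-4 (w=4); MST = {0-4(w=4)}
step 2: add edge 0-1 (w=5); MST = {0-1(w=5) 0-4(w=4)}
step 3: add edge 1-5 (w=10); MST = {0-1(w=5) 0-4(w=4) 1-5(w=10)}
step 4: add edge 1-2 (w=12); MST = {0-1(w=5) 0-4(w=4) 1-2(w=12) 1-5(w=10)}
step 5: add edge 2-7 (w=8); MST = {0-1(w=5) 0-4(w=4) 1-2(w=12) 1-5(w=10) 2-7(w=8)}
step 6: add edge 2-8 (w=10); MST = {0-1(w=5) 0-4(w=4) 1-2(w=12) 1-5(w=10) 2-7(w=8) 2-8(w=10)}
step 7: add edge 6-8 (w=5); MST = {0-1(w=5) 0-4(w=4) 1-2(w=12) 1-5(w=10) 2-7(w=8) 2-8(w=10) 6-8(w=5)}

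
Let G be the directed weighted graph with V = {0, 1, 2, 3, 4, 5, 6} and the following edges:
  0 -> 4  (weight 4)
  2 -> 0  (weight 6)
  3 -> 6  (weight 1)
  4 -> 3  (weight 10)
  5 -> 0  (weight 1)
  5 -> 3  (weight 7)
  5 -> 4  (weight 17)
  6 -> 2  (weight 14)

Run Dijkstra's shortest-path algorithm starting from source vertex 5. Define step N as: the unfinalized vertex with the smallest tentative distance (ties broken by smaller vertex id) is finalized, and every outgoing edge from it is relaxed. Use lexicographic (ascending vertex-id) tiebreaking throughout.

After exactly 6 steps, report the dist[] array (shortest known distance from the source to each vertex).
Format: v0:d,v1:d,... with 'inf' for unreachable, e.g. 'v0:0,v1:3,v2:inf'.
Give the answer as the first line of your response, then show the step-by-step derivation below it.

v0:1,v1:inf,v2:22,v3:7,v4:5,v5:0,v6:8

step 1: dist = v0:1,v1:inf,v2:inf,v3:7,v4:17,v5:0,v6:inf
step 2: dist = v0:1,v1:inf,v2:inf,v3:7,v4:5,v5:0,v6:inf
step 3: dist = v0:1,v1:inf,v2:inf,v3:7,v4:5,v5:0,v6:inf
step 4: dist = v0:1,v1:inf,v2:inf,v3:7,v4:5,v5:0,v6:8
step 5: dist = v0:1,v1:inf,v2:22,v3:7,v4:5,v5:0,v6:8
step 6: dist = v0:1,v1:inf,v2:22,v3:7,v4:5,v5:0,v6:8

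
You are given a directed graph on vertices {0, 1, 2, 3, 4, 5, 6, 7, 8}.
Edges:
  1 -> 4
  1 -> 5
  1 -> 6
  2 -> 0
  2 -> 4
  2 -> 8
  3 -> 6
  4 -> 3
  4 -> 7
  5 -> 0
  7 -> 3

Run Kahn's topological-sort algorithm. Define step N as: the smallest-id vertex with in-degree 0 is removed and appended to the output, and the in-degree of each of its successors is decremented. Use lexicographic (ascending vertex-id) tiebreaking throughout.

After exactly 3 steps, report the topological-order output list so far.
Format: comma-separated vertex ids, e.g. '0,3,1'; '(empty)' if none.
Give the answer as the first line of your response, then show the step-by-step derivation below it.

1,2,4

step 1: output 1; order=[1]; indeg=(2,0,0,2,1,0,1,1,1)
step 2: output 2; order=[1,2]; indeg=(1,0,0,2,0,0,1,1,0)
step 3: output 4; order=[1,2,4]; indeg=(1,0,0,1,0,0,1,0,0)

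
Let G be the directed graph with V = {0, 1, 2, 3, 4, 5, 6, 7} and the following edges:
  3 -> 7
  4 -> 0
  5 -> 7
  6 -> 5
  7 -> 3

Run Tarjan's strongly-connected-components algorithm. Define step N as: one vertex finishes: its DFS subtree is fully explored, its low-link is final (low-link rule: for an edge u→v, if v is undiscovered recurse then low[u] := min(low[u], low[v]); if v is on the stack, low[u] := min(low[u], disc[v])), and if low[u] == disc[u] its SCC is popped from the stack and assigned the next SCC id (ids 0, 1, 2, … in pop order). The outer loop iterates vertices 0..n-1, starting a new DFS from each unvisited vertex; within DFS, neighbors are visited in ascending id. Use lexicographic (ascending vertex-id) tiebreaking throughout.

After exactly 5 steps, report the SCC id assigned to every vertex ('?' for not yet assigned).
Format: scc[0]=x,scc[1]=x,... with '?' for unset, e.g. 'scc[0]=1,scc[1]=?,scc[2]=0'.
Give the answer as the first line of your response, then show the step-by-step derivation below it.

scc[0]=0,scc[1]=1,scc[2]=2,scc[3]=3,scc[4]=?,scc[5]=?,scc[6]=?,scc[7]=3

step 1: low=(low[0]=0,low[1]=?,low[2]=?,low[3]=?,low[4]=?,low[5]=?,low[6]=?,low[7]=?); scc=(scc[0]=0,scc[1]=?,scc[2]=?,scc[3]=?,scc[4]=?,scc[5]=?,scc[6]=?,scc[7]=?)
step 2: low=(low[0]=0,low[1]=1,low[2]=?,low[3]=?,low[4]=?,low[5]=?,low[6]=?,low[7]=?); scc=(scc[0]=0,scc[1]=1,scc[2]=?,scc[3]=?,scc[4]=?,scc[5]=?,scc[6]=?,scc[7]=?)
step 3: low=(low[0]=0,low[1]=1,low[2]=2,low[3]=?,low[4]=?,low[5]=?,low[6]=?,low[7]=?); scc=(scc[0]=0,scc[1]=1,scc[2]=2,scc[3]=?,scc[4]=?,scc[5]=?,scc[6]=?,scc[7]=?)
step 4: low=(low[0]=0,low[1]=1,low[2]=2,low[3]=3,low[4]=?,low[5]=?,low[6]=?,low[7]=3); scc=(scc[0]=0,scc[1]=1,scc[2]=2,scc[3]=?,scc[4]=?,scc[5]=?,scc[6]=?,scc[7]=?)
step 5: low=(low[0]=0,low[1]=1,low[2]=2,low[3]=3,low[4]=?,low[5]=?,low[6]=?,low[7]=3); scc=(scc[0]=0,scc[1]=1,scc[2]=2,scc[3]=3,scc[4]=?,scc[5]=?,scc[6]=?,scc[7]=3)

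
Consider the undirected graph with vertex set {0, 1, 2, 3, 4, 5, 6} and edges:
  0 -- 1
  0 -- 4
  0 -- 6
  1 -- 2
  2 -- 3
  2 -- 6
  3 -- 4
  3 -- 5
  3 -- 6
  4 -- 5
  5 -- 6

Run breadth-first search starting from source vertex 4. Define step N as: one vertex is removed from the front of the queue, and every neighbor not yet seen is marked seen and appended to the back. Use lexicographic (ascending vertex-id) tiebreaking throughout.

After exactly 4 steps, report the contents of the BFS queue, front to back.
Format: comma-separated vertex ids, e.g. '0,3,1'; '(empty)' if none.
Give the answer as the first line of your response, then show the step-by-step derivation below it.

1,6,2

step 1: dequeue 4; queue=[0,3,5]; order=4
step 2: dequeue 0; queue=[3,5,1,6]; order=4,0
step 3: dequeue 3; queue=[5,1,6,2]; order=4,0,3
step 4: dequeue 5; queue=[1,6,2]; order=4,0,3,5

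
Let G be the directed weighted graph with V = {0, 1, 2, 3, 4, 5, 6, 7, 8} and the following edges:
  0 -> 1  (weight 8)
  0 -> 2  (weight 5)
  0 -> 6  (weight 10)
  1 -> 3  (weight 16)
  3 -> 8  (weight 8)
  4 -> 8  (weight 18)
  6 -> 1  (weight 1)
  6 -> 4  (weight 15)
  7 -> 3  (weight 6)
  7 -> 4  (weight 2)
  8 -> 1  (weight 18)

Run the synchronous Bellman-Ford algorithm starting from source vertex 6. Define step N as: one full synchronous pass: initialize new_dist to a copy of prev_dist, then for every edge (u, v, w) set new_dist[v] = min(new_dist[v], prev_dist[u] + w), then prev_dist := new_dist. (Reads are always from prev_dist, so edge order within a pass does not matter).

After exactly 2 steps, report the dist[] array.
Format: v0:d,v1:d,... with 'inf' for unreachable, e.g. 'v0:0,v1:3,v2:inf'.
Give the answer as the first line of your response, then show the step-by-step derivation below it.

v0:inf,v1:1,v2:inf,v3:17,v4:15,v5:inf,v6:0,v7:inf,v8:33

step 1: dist = v0:inf,v1:1,v2:inf,v3:inf,v4:15,v5:inf,v6:0,v7:inf,v8:inf
step 2: dist = v0:inf,v1:1,v2:inf,v3:17,v4:15,v5:inf,v6:0,v7:inf,v8:33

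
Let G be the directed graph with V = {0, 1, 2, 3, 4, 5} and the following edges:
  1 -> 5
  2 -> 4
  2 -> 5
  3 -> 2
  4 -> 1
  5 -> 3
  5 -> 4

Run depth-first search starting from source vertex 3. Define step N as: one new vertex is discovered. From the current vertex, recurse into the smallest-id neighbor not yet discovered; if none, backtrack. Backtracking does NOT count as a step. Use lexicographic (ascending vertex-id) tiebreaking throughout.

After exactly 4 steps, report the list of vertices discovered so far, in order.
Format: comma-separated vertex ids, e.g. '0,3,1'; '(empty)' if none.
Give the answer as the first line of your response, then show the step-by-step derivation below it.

3,2,4,1

step 1: discover 3; path=3; order=3
step 2: discover 2; path=3>2; order=3,2
step 3: discover 4; path=3>2>4; order=3,2,4
step 4: discover 1; path=3>2>4>1; order=3,2,4,1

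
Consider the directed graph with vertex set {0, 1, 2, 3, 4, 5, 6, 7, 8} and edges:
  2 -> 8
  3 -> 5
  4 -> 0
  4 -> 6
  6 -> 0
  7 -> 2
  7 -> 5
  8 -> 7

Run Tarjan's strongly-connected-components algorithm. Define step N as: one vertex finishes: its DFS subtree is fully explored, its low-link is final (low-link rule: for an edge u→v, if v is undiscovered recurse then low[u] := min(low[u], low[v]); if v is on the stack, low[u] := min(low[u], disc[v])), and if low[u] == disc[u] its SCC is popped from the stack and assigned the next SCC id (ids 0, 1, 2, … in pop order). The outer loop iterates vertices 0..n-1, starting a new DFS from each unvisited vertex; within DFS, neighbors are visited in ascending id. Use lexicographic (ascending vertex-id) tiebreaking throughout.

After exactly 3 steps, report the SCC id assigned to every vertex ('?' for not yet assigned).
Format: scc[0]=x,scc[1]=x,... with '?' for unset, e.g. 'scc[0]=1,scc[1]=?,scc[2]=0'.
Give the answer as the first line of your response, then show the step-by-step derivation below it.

scc[0]=0,scc[1]=1,scc[2]=?,scc[3]=?,scc[4]=?,scc[5]=2,scc[6]=?,scc[7]=?,scc[8]=?

step 1: low=(low[0]=0,low[1]=?,low[2]=?,low[3]=?,low[4]=?,low[5]=?,low[6]=?,low[7]=?,low[8]=?); scc=(scc[0]=0,scc[1]=?,scc[2]=?,scc[3]=?,scc[4]=?,scc[5]=?,scc[6]=?,scc[7]=?,scc[8]=?)
step 2: low=(low[0]=0,low[1]=1,low[2]=?,low[3]=?,low[4]=?,low[5]=?,low[6]=?,low[7]=?,low[8]=?); scc=(scc[0]=0,scc[1]=1,scc[2]=?,scc[3]=?,scc[4]=?,scc[5]=?,scc[6]=?,scc[7]=?,scc[8]=?)
step 3: low=(low[0]=0,low[1]=1,low[2]=2,low[3]=?,low[4]=?,low[5]=5,low[6]=?,low[7]=2,low[8]=3); scc=(scc[0]=0,scc[1]=1,scc[2]=?,scc[3]=?,scc[4]=?,scc[5]=2,scc[6]=?,scc[7]=?,scc[8]=?)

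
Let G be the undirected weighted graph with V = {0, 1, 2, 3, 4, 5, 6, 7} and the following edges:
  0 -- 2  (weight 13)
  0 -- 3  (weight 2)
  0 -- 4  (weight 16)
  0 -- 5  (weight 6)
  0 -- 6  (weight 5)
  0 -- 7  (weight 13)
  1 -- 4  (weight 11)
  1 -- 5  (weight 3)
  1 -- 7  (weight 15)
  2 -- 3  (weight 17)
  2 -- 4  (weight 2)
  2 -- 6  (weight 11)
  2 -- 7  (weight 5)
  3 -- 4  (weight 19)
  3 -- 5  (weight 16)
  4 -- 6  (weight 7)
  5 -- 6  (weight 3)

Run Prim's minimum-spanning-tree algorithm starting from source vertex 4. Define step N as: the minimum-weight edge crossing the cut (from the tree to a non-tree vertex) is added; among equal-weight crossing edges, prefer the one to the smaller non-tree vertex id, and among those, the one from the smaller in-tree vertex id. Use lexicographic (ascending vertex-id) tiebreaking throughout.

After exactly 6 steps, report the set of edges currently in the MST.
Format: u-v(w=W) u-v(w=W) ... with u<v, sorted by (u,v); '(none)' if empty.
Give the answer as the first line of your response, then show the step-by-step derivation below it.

0-6(w=5) 1-5(w=3) 2-4(w=2) 2-7(w=5) 4-6(w=7) 5-6(w=3)

step 1: add edge 2-4 (w=2); MST = {2-4(w=2)}
step 2: add edge 2-7 (w=5); MST = {2-4(w=2) 2-7(w=5)}
step 3: add edge 4-6 (w=7); MST = {2-4(w=2) 2-7(w=5) 4-6(w=7)}
step 4: add edge 5-6 (w=3); MST = {2-4(w=2) 2-7(w=5) 4-6(w=7) 5-6(w=3)}
step 5: add edge 1-5 (w=3); MST = {1-5(w=3) 2-4(w=2) 2-7(w=5) 4-6(w=7) 5-6(w=3)}
step 6: add edge 0-6 (w=5); MST = {0-6(w=5) 1-5(w=3) 2-4(w=2) 2-7(w=5) 4-6(w=7) 5-6(w=3)}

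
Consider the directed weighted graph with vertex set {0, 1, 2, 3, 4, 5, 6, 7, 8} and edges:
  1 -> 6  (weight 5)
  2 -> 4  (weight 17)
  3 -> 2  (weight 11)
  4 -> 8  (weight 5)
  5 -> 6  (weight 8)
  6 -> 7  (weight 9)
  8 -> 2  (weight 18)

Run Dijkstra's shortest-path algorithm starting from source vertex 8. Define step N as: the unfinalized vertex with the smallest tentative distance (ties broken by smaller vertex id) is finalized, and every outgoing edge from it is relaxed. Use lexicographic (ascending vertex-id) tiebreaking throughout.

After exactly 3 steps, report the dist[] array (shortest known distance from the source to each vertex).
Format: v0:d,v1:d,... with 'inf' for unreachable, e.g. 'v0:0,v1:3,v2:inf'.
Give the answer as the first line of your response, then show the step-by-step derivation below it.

v0:inf,v1:inf,v2:18,v3:inf,v4:35,v5:inf,v6:inf,v7:inf,v8:0

step 1: dist = v0:inf,v1:inf,v2:18,v3:inf,v4:inf,v5:inf,v6:inf,v7:inf,v8:0
step 2: dist = v0:inf,v1:inf,v2:18,v3:inf,v4:35,v5:inf,v6:inf,v7:inf,v8:0
step 3: dist = v0:inf,v1:inf,v2:18,v3:inf,v4:35,v5:inf,v6:inf,v7:inf,v8:0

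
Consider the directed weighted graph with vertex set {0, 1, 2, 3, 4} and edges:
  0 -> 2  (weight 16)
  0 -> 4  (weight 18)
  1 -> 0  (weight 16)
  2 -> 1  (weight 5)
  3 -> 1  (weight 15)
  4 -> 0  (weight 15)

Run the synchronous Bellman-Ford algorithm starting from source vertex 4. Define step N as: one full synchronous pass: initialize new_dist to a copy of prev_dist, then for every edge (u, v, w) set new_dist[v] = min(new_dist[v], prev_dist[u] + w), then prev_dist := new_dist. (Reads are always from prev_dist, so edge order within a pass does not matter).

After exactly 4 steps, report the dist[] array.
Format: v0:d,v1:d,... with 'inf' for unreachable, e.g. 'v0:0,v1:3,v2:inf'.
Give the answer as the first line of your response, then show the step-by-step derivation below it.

v0:15,v1:36,v2:31,v3:inf,v4:0

step 1: dist = v0:15,v1:inf,v2:inf,v3:inf,v4:0
step 2: dist = v0:15,v1:inf,v2:31,v3:inf,v4:0
step 3: dist = v0:15,v1:36,v2:31,v3:inf,v4:0
step 4: dist = v0:15,v1:36,v2:31,v3:inf,v4:0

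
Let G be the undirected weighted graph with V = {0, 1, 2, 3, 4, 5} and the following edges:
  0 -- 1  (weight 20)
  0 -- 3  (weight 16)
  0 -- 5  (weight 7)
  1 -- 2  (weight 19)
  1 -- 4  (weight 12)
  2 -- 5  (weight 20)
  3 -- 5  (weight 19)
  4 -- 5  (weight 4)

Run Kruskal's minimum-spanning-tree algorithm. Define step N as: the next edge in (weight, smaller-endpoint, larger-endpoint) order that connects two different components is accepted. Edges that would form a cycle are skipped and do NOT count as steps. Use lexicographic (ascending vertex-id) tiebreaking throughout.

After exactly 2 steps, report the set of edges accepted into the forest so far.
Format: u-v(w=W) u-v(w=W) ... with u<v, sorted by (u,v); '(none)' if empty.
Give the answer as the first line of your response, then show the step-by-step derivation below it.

0-5(w=7) 4-5(w=4)

step 1: add edge 4-5 (w=4); MST = {4-5(w=4)}
step 2: add edge 0-5 (w=7); MST = {0-5(w=7) 4-5(w=4)}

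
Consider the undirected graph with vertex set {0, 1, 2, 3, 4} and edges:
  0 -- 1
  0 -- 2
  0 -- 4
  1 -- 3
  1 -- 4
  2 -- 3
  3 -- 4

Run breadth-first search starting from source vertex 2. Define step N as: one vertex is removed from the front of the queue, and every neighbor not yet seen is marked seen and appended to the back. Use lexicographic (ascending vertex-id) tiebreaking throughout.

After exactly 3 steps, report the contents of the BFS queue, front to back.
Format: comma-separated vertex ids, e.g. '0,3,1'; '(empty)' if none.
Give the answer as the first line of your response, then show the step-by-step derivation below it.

1,4

step 1: dequeue 2; queue=[0,3]; order=2
step 2: dequeue 0; queue=[3,1,4]; order=2,0
step 3: dequeue 3; queue=[1,4]; order=2,0,3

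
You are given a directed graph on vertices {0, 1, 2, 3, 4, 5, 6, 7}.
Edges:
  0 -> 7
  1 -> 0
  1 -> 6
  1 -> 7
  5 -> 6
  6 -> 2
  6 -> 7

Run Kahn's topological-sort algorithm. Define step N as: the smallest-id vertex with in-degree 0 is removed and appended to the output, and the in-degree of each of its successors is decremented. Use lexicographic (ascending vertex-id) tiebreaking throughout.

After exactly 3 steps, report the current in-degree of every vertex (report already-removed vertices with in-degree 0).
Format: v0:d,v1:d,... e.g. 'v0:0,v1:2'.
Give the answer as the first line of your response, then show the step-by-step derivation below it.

v0:0,v1:0,v2:1,v3:0,v4:0,v5:0,v6:1,v7:1

step 1: output 1; order=[1]; indeg=(0,0,1,0,0,0,1,2)
step 2: output 0; order=[1,0]; indeg=(0,0,1,0,0,0,1,1)
step 3: output 3; order=[1,0,3]; indeg=(0,0,1,0,0,0,1,1)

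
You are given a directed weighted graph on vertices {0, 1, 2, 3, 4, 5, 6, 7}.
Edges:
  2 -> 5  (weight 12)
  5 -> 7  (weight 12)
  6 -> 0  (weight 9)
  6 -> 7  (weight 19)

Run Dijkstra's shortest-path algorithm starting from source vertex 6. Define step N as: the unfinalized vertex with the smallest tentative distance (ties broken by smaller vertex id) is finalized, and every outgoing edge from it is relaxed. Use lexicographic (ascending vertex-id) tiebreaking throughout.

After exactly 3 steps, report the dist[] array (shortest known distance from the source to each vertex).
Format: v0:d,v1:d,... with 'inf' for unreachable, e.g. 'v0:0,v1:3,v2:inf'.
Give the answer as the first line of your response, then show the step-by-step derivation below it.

v0:9,v1:inf,v2:inf,v3:inf,v4:inf,v5:inf,v6:0,v7:19

step 1: dist = v0:9,v1:inf,v2:inf,v3:inf,v4:inf,v5:inf,v6:0,v7:19
step 2: dist = v0:9,v1:inf,v2:inf,v3:inf,v4:inf,v5:inf,v6:0,v7:19
step 3: dist = v0:9,v1:inf,v2:inf,v3:inf,v4:inf,v5:inf,v6:0,v7:19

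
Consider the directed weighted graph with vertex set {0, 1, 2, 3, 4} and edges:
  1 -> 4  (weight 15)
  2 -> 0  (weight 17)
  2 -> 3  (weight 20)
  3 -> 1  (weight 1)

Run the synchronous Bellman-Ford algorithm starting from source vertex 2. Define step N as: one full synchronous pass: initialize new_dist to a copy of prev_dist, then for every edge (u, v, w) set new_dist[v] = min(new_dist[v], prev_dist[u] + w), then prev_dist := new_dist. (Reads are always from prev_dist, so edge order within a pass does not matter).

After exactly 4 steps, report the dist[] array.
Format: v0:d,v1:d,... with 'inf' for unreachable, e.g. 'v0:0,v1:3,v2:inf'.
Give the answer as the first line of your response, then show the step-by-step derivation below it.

v0:17,v1:21,v2:0,v3:20,v4:36

step 1: dist = v0:17,v1:inf,v2:0,v3:20,v4:inf
step 2: dist = v0:17,v1:21,v2:0,v3:20,v4:inf
step 3: dist = v0:17,v1:21,v2:0,v3:20,v4:36
step 4: dist = v0:17,v1:21,v2:0,v3:20,v4:36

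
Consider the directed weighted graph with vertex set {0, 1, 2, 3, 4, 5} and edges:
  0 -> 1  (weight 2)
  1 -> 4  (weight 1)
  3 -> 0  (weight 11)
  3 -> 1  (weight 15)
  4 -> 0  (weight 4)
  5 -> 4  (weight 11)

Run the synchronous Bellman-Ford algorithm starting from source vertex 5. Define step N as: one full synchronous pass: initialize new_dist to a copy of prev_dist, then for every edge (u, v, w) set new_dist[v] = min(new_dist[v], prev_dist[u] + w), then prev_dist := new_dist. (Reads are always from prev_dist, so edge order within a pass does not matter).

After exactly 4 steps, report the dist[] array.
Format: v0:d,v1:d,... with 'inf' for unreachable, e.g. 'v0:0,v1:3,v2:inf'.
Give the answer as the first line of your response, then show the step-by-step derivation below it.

v0:15,v1:17,v2:inf,v3:inf,v4:11,v5:0

step 1: dist = v0:inf,v1:inf,v2:inf,v3:inf,v4:11,v5:0
step 2: dist = v0:15,v1:inf,v2:inf,v3:inf,v4:11,v5:0
step 3: dist = v0:15,v1:17,v2:inf,v3:inf,v4:11,v5:0
step 4: dist = v0:15,v1:17,v2:inf,v3:inf,v4:11,v5:0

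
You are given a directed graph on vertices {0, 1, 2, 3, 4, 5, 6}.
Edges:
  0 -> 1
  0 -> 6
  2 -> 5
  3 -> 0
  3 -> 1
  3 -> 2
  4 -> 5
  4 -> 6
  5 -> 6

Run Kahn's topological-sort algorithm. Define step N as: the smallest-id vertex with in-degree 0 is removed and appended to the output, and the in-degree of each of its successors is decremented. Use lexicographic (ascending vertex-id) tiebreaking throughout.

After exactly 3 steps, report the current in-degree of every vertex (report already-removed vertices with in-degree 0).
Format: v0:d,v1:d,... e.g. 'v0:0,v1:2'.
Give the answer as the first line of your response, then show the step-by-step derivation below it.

v0:0,v1:0,v2:0,v3:0,v4:0,v5:2,v6:2

step 1: output 3; order=[3]; indeg=(0,1,0,0,0,2,3)
step 2: output 0; order=[3,0]; indeg=(0,0,0,0,0,2,2)
step 3: output 1; order=[3,0,1]; indeg=(0,0,0,0,0,2,2)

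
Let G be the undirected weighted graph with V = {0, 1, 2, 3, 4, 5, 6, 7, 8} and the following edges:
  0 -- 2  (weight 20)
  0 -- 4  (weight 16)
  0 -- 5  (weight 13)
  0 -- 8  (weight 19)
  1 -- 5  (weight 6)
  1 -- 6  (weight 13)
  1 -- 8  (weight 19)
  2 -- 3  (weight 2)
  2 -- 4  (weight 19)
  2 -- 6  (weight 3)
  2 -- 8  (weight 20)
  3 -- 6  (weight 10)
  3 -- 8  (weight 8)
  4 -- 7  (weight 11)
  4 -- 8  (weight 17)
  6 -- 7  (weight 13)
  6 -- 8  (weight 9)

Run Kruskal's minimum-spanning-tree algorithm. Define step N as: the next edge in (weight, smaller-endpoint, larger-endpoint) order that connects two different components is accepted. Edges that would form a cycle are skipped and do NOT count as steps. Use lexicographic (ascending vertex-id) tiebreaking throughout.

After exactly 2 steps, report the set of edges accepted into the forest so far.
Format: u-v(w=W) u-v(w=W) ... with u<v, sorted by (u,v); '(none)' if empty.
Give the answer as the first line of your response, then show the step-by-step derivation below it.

2-3(w=2) 2-6(w=3)

step 1: add edge 2-3 (w=2); MST = {2-3(w=2)}
step 2: add edge 2-6 (w=3); MST = {2-3(w=2) 2-6(w=3)}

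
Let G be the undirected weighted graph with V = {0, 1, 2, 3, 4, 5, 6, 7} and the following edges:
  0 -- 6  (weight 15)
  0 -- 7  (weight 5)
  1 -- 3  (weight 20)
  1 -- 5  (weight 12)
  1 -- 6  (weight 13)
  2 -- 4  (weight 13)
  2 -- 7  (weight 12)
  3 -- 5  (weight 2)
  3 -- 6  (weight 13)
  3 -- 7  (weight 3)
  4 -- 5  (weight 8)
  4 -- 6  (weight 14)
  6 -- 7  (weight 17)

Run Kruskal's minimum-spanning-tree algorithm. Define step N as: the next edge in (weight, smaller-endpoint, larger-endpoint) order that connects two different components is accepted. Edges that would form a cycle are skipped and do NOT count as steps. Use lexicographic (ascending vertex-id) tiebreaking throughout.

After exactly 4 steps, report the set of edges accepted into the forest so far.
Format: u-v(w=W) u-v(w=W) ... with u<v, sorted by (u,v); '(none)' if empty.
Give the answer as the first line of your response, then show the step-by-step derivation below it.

0-7(w=5) 3-5(w=2) 3-7(w=3) 4-5(w=8)

step 1: add edge 3-5 (w=2); MST = {3-5(w=2)}
step 2: add edge 3-7 (w=3); MST = {3-5(w=2) 3-7(w=3)}
step 3: add edge 0-7 (w=5); MST = {0-7(w=5) 3-5(w=2) 3-7(w=3)}
step 4: add edge 4-5 (w=8); MST = {0-7(w=5) 3-5(w=2) 3-7(w=3) 4-5(w=8)}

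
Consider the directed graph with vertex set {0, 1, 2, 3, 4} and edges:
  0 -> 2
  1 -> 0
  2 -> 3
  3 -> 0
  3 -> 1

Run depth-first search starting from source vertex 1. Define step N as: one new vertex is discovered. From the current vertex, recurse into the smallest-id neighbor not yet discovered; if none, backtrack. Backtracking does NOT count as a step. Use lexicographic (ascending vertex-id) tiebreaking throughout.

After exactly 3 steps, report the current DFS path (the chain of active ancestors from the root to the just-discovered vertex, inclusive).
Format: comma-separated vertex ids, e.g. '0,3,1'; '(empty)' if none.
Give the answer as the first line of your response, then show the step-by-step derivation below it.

1,0,2

step 1: discover 1; path=1; order=1
step 2: discover 0; path=1>0; order=1,0
step 3: discover 2; path=1>0>2; order=1,0,2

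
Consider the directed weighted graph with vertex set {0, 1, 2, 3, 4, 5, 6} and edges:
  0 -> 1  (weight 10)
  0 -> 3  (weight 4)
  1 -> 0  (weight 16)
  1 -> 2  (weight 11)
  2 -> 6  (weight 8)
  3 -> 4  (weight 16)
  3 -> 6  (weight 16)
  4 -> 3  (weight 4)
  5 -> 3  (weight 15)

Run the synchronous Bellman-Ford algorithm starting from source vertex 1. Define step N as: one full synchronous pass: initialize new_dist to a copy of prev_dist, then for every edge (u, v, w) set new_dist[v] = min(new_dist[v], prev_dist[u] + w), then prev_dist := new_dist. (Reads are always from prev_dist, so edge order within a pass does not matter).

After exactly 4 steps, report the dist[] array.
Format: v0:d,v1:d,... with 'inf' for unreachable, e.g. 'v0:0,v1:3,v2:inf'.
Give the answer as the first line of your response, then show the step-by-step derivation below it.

v0:16,v1:0,v2:11,v3:20,v4:36,v5:inf,v6:19

step 1: dist = v0:16,v1:0,v2:11,v3:inf,v4:inf,v5:inf,v6:inf
step 2: dist = v0:16,v1:0,v2:11,v3:20,v4:inf,v5:inf,v6:19
step 3: dist = v0:16,v1:0,v2:11,v3:20,v4:36,v5:inf,v6:19
step 4: dist = v0:16,v1:0,v2:11,v3:20,v4:36,v5:inf,v6:19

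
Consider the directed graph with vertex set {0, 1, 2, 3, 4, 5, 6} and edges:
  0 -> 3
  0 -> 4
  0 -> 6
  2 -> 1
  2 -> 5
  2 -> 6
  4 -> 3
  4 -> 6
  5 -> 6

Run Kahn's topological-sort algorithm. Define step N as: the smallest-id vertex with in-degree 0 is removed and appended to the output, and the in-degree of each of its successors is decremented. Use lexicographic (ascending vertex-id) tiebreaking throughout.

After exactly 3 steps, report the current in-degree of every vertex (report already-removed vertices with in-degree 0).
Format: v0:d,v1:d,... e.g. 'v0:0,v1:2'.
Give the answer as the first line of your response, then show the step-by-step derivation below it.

v0:0,v1:0,v2:0,v3:1,v4:0,v5:0,v6:2

step 1: output 0; order=[0]; indeg=(0,1,0,1,0,1,3)
step 2: output 2; order=[0,2]; indeg=(0,0,0,1,0,0,2)
step 3: output 1; order=[0,2,1]; indeg=(0,0,0,1,0,0,2)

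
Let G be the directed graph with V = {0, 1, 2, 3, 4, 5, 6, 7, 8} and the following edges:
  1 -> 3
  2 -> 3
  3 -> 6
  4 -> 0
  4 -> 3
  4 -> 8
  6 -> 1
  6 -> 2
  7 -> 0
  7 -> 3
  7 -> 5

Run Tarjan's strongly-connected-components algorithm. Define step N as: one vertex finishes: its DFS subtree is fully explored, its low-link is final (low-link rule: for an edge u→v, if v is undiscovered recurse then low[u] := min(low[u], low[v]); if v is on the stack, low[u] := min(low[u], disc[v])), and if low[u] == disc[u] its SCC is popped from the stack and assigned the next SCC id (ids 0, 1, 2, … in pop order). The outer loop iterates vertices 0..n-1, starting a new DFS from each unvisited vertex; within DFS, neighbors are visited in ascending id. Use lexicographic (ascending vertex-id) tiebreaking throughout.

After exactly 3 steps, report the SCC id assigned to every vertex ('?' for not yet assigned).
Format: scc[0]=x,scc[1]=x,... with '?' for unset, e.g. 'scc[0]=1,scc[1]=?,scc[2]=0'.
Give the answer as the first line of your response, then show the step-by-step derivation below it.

scc[0]=0,scc[1]=?,scc[2]=?,scc[3]=?,scc[4]=?,scc[5]=?,scc[6]=?,scc[7]=?,scc[8]=?

step 1: low=(low[0]=0,low[1]=?,low[2]=?,low[3]=?,low[4]=?,low[5]=?,low[6]=?,low[7]=?,low[8]=?); scc=(scc[0]=0,scc[1]=?,scc[2]=?,scc[3]=?,scc[4]=?,scc[5]=?,scc[6]=?,scc[7]=?,scc[8]=?)
step 2: low=(low[0]=0,low[1]=1,low[2]=2,low[3]=2,low[4]=?,low[5]=?,low[6]=1,low[7]=?,low[8]=?); scc=(scc[0]=0,scc[1]=?,scc[2]=?,scc[3]=?,scc[4]=?,scc[5]=?,scc[6]=?,scc[7]=?,scc[8]=?)
step 3: low=(low[0]=0,low[1]=1,low[2]=2,low[3]=2,low[4]=?,low[5]=?,low[6]=1,low[7]=?,low[8]=?); scc=(scc[0]=0,scc[1]=?,scc[2]=?,scc[3]=?,scc[4]=?,scc[5]=?,scc[6]=?,scc[7]=?,scc[8]=?)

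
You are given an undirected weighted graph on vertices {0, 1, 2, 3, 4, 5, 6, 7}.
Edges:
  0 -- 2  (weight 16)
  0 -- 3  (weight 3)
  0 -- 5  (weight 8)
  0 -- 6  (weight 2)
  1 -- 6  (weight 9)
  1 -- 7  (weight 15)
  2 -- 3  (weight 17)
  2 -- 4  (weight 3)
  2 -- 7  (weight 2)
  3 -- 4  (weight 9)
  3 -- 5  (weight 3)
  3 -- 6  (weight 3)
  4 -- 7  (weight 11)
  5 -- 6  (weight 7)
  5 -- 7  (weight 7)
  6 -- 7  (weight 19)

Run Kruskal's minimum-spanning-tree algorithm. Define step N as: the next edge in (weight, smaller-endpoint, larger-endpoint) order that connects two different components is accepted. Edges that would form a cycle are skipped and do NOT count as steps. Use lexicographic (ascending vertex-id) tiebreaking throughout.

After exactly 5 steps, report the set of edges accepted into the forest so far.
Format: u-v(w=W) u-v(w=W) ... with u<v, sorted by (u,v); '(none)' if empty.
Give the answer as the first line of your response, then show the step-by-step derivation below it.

0-3(w=3) 0-6(w=2) 2-4(w=3) 2-7(w=2) 3-5(w=3)

step 1: add edge 0-6 (w=2); MST = {0-6(w=2)}
step 2: add edge 2-7 (w=2); MST = {0-6(w=2) 2-7(w=2)}
step 3: add edge 0-3 (w=3); MST = {0-3(w=3) 0-6(w=2) 2-7(w=2)}
step 4: add edge 2-4 (w=3); MST = {0-3(w=3) 0-6(w=2) 2-4(w=3) 2-7(w=2)}
step 5: add edge 3-5 (w=3); MST = {0-3(w=3) 0-6(w=2) 2-4(w=3) 2-7(w=2) 3-5(w=3)}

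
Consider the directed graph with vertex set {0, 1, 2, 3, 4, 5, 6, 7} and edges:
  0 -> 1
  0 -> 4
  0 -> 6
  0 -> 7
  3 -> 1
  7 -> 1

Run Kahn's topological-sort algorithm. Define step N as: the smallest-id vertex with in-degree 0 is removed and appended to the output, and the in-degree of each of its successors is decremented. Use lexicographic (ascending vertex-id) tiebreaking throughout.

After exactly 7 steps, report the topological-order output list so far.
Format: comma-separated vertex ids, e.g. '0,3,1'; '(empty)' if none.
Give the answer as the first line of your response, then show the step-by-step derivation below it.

0,2,3,4,5,6,7

step 1: output 0; order=[0]; indeg=(0,2,0,0,0,0,0,0)
step 2: output 2; order=[0,2]; indeg=(0,2,0,0,0,0,0,0)
step 3: output 3; order=[0,2,3]; indeg=(0,1,0,0,0,0,0,0)
step 4: output 4; order=[0,2,3,4]; indeg=(0,1,0,0,0,0,0,0)
step 5: output 5; order=[0,2,3,4,5]; indeg=(0,1,0,0,0,0,0,0)
step 6: output 6; order=[0,2,3,4,5,6]; indeg=(0,1,0,0,0,0,0,0)
step 7: output 7; order=[0,2,3,4,5,6,7]; indeg=(0,0,0,0,0,0,0,0)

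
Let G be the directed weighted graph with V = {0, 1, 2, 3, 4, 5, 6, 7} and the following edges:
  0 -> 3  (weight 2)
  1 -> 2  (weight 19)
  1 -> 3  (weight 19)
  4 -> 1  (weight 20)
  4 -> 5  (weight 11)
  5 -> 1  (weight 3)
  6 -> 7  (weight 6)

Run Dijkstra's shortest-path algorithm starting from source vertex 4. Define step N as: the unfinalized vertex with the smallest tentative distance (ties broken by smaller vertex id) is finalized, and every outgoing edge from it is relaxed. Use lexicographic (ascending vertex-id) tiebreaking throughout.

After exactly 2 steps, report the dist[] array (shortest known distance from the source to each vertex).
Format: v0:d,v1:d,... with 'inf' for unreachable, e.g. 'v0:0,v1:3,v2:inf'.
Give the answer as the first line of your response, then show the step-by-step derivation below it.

v0:inf,v1:14,v2:inf,v3:inf,v4:0,v5:11,v6:inf,v7:inf

step 1: dist = v0:inf,v1:20,v2:inf,v3:inf,v4:0,v5:11,v6:inf,v7:inf
step 2: dist = v0:inf,v1:14,v2:inf,v3:inf,v4:0,v5:11,v6:inf,v7:inf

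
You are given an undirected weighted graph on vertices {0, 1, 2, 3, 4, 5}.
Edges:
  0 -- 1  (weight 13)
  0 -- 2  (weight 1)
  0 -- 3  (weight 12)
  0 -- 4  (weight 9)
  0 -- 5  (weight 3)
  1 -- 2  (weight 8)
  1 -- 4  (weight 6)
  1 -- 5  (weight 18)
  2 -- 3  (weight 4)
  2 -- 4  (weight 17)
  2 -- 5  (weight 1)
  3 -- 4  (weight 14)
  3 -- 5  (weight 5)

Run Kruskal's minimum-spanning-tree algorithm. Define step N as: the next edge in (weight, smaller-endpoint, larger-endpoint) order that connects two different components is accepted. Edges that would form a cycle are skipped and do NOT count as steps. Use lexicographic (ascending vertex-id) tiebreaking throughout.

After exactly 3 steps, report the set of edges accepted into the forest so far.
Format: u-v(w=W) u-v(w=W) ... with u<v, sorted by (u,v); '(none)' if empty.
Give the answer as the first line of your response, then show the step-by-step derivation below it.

0-2(w=1) 2-3(w=4) 2-5(w=1)

step 1: add edge 0-2 (w=1); MST = {0-2(w=1)}
step 2: add edge 2-5 (w=1); MST = {0-2(w=1) 2-5(w=1)}
step 3: add edge 2-3 (w=4); MST = {0-2(w=1) 2-3(w=4) 2-5(w=1)}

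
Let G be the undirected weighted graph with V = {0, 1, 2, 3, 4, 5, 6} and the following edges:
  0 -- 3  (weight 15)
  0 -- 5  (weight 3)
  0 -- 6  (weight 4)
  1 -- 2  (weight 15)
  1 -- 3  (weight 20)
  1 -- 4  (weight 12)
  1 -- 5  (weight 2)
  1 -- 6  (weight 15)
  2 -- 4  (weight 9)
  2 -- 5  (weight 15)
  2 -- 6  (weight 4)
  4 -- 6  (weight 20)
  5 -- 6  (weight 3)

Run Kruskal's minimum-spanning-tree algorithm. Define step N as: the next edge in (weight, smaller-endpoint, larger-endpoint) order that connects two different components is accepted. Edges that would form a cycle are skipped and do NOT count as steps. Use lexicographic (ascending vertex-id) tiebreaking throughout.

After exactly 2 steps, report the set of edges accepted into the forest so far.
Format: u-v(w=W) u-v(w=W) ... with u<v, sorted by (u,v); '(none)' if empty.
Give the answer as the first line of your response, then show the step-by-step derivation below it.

0-5(w=3) 1-5(w=2)

step 1: add edge 1-5 (w=2); MST = {1-5(w=2)}
step 2: add edge 0-5 (w=3); MST = {0-5(w=3) 1-5(w=2)}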